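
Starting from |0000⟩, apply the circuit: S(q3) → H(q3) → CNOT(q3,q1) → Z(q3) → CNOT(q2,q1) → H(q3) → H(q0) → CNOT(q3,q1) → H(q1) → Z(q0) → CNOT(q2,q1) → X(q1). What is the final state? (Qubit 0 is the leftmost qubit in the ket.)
1/2|0000⟩ + 1/2|0101⟩ - 1/2|1000⟩ - 1/2|1101⟩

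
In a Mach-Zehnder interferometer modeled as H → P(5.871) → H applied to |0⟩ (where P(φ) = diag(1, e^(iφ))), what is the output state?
(0.9581 - 0.2003i)|0⟩ + (0.04188 + 0.2003i)|1⟩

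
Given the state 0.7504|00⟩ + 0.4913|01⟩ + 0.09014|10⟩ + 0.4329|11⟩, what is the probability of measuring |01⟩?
0.2414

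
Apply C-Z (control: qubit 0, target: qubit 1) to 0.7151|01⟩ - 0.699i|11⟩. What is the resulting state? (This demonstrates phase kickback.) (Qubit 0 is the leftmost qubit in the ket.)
0.7151|01⟩ + 0.699i|11⟩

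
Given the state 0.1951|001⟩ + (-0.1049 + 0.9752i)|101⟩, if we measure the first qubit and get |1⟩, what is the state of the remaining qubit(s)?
(-0.107 + 0.9943i)|01⟩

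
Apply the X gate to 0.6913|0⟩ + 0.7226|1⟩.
0.7226|0⟩ + 0.6913|1⟩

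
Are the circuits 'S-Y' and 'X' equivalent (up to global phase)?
No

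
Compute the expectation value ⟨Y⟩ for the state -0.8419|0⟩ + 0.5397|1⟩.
0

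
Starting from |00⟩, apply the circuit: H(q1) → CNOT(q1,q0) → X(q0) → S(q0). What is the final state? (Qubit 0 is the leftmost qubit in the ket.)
1/√2|01⟩ + (1/√2)i|10⟩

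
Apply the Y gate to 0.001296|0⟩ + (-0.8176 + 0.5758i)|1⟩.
(0.5758 + 0.8176i)|0⟩ + 0.001296i|1⟩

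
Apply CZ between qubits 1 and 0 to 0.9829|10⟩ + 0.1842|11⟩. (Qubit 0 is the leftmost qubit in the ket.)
0.9829|10⟩ - 0.1842|11⟩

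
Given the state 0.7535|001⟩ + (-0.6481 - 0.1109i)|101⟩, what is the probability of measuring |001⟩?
0.5678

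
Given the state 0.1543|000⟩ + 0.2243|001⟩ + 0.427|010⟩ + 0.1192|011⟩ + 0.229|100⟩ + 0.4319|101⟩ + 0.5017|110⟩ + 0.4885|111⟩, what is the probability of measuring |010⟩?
0.1823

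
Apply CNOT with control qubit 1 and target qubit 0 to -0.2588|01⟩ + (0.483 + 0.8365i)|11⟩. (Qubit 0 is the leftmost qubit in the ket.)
(0.483 + 0.8365i)|01⟩ - 0.2588|11⟩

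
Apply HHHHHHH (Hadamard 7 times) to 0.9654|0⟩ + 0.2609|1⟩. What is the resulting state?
0.8671|0⟩ + 0.4982|1⟩

H² = I, so H^7 = H: a single Hadamard. With (a, b) = (0.9654, 0.2609), H gives ((a + b)/√2, (a − b)/√2) = (0.8671, 0.4982).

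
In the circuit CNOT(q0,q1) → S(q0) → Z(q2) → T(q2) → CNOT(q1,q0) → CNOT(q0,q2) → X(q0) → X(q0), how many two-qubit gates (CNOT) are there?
3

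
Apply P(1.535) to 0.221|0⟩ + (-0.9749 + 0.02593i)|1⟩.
0.221|0⟩ + (-0.0608 - 0.9733i)|1⟩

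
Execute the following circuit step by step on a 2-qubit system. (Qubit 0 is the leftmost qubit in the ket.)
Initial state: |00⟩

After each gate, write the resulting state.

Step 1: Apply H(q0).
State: 1/√2|00⟩ + 1/√2|10⟩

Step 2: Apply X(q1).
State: 1/√2|01⟩ + 1/√2|11⟩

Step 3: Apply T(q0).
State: 1/√2|01⟩ + (1/2 + (1/2)i)|11⟩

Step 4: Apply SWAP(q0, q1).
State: 1/√2|10⟩ + (1/2 + (1/2)i)|11⟩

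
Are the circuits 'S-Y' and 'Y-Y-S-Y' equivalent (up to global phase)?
Yes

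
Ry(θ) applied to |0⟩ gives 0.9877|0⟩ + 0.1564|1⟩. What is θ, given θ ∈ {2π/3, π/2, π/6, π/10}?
π/10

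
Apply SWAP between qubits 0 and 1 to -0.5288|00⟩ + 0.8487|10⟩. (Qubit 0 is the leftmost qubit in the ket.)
-0.5288|00⟩ + 0.8487|01⟩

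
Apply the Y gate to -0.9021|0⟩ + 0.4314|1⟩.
-0.4314i|0⟩ - 0.9021i|1⟩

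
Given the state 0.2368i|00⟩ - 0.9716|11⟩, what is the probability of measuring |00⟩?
0.05607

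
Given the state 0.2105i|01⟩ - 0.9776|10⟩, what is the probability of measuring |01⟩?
0.04431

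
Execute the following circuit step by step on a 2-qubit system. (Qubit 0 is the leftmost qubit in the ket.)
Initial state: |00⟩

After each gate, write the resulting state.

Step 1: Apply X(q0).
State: |10⟩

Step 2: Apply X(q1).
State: |11⟩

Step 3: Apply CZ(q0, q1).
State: -|11⟩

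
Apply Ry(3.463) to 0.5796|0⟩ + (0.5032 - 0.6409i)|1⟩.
(-0.5895 + 0.6326i)|0⟩ + (0.4916 + 0.1026i)|1⟩

Ry(3.463) = [[cos(θ/2), −sin(θ/2)], [sin(θ/2), cos(θ/2)]]; θ = 3.463, cos(θ/2) ≈ -0.160013, sin(θ/2) ≈ 0.987115.
With a = amp(|0⟩) = 0.5796 and b = amp(|1⟩) = (0.5032 - 0.6409i):
new amp(|0⟩) = (-0.160013)·a + (-0.987115)·b = (-0.5895 + 0.6326i)
new amp(|1⟩) = (0.987115)·a + (-0.160013)·b = (0.4916 + 0.1026i)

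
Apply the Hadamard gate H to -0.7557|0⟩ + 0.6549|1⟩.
-0.07128|0⟩ - 0.9974|1⟩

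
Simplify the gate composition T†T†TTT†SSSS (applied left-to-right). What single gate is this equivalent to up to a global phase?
T†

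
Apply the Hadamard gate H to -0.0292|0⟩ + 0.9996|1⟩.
0.6862|0⟩ - 0.7275|1⟩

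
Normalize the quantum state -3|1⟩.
-|1⟩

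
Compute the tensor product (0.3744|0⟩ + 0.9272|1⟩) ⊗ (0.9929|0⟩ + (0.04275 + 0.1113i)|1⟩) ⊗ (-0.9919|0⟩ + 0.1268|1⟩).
-0.3687|000⟩ + 0.04714|001⟩ + (-0.01588 - 0.04133i)|010⟩ + (0.00203 + 0.005284i)|011⟩ - 0.9132|100⟩ + 0.1167|101⟩ + (-0.03932 - 0.1024i)|110⟩ + (0.005026 + 0.01309i)|111⟩

amp(|b₁b₂…⟩) = product of the factor amplitudes for bits b₁, b₂, …; only kets whose every factor amplitude is nonzero survive.
|000⟩: (0.3744)(0.9929)(-0.9919) = -0.3687
|001⟩: (0.3744)(0.9929)(0.1268) = 0.04714
|010⟩: (0.3744)(0.04275 + 0.1113i)(-0.9919) = (-0.01588 - 0.04133i)
|011⟩: (0.3744)(0.04275 + 0.1113i)(0.1268) = (0.00203 + 0.005284i)
|100⟩: (0.9272)(0.9929)(-0.9919) = -0.9132
|101⟩: (0.9272)(0.9929)(0.1268) = 0.1167
|110⟩: (0.9272)(0.04275 + 0.1113i)(-0.9919) = (-0.03932 - 0.1024i)
|111⟩: (0.9272)(0.04275 + 0.1113i)(0.1268) = (0.005026 + 0.01309i)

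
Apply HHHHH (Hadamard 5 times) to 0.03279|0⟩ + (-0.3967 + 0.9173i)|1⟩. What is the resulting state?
(-0.2573 + 0.6486i)|0⟩ + (0.3037 - 0.6486i)|1⟩

H² = I, so H^5 = H: a single Hadamard. With (a, b) = (0.03279, (-0.3967 + 0.9173i)), H gives ((a + b)/√2, (a − b)/√2) = ((-0.2573 + 0.6486i), (0.3037 - 0.6486i)).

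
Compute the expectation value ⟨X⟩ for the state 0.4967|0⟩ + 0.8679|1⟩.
0.8622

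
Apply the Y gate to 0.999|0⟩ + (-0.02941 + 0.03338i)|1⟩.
(0.03338 + 0.02941i)|0⟩ + 0.999i|1⟩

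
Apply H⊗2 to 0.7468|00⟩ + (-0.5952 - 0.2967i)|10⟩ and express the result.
(0.0758 - 0.1484i)|00⟩ + (0.0758 - 0.1484i)|01⟩ + (0.671 + 0.1484i)|10⟩ + (0.671 + 0.1484i)|11⟩

H⊗2 gives amp(|y⟩) = (1/2) Σ_x (−1)^(x·y) amp(|x⟩), where x·y is the number of positions in which both x and y have a 1.
|00⟩: (0.7468 + (-0.5952 - 0.2967i))/2 = (0.0758 - 0.1484i)
|01⟩: (0.7468 + (-0.5952 - 0.2967i))/2 = (0.0758 - 0.1484i)
|10⟩: (0.7468 - (-0.5952 - 0.2967i))/2 = (0.671 + 0.1484i)
|11⟩: (0.7468 - (-0.5952 - 0.2967i))/2 = (0.671 + 0.1484i)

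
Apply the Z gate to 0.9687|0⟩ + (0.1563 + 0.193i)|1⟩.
0.9687|0⟩ + (-0.1563 - 0.193i)|1⟩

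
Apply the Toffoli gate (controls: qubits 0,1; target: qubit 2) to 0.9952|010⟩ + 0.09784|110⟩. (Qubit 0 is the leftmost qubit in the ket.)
0.9952|010⟩ + 0.09784|111⟩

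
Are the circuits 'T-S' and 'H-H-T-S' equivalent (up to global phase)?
Yes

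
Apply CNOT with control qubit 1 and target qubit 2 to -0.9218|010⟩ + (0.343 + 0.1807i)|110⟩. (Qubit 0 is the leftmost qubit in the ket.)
-0.9218|011⟩ + (0.343 + 0.1807i)|111⟩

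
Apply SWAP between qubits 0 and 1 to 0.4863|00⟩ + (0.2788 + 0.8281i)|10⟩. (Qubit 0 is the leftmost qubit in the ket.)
0.4863|00⟩ + (0.2788 + 0.8281i)|01⟩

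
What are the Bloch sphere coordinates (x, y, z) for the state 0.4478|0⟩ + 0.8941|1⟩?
(0.8008, 0, -0.5989)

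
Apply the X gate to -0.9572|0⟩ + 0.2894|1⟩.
0.2894|0⟩ - 0.9572|1⟩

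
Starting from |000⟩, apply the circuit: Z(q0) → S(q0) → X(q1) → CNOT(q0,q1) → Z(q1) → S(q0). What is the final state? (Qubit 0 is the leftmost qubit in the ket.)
-|010⟩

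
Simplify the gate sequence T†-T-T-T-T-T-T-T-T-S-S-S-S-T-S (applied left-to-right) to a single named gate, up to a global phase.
S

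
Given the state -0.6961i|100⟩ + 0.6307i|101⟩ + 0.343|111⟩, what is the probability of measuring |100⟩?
0.4846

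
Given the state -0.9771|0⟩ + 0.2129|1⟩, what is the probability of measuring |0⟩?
0.9547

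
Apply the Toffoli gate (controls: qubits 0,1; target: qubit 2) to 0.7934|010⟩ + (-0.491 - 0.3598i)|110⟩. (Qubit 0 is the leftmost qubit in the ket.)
0.7934|010⟩ + (-0.491 - 0.3598i)|111⟩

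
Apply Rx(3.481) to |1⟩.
-0.9856i|0⟩ - 0.1689|1⟩

Rx(3.481) = [[cos(θ/2), −i·sin(θ/2)], [−i·sin(θ/2), cos(θ/2)]]; θ = 3.481, cos(θ/2) ≈ -0.16889, sin(θ/2) ≈ 0.985635.
With a = amp(|0⟩) = 0 and b = amp(|1⟩) = 1:
new amp(|0⟩) = (-0.16889)·a + (-0.985635i)·b = -0.9856i
new amp(|1⟩) = (-0.985635i)·a + (-0.16889)·b = -0.1689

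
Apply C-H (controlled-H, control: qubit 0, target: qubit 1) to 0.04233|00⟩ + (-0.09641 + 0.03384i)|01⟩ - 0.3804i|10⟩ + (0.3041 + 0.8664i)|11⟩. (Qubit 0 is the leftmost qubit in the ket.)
0.04233|00⟩ + (-0.09641 + 0.03384i)|01⟩ + (0.215 + 0.3437i)|10⟩ + (-0.215 - 0.8816i)|11⟩

C-H leaves the control-|0⟩ kets |00⟩, |01⟩ unchanged and applies H to qubit 1 on the control-|1⟩ pair (|10⟩, |11⟩).
H = [[1/√2, 1/√2], [1/√2, -1/√2]].
With a = amp(|10⟩) = -0.3804i and b = amp(|11⟩) = (0.3041 + 0.8664i):
new amp(|10⟩) = (1/√2)·a + (1/√2)·b = (0.215 + 0.3437i)
new amp(|11⟩) = (1/√2)·a + (-1/√2)·b = (-0.215 - 0.8816i)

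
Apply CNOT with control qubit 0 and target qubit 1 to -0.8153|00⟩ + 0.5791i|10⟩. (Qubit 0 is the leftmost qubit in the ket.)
-0.8153|00⟩ + 0.5791i|11⟩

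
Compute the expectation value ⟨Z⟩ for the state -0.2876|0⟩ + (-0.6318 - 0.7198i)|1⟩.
-0.8346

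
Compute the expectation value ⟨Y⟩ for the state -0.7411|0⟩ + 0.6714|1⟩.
0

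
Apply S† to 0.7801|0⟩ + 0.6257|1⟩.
0.7801|0⟩ - 0.6257i|1⟩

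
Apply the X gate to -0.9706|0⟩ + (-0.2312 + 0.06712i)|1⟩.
(-0.2312 + 0.06712i)|0⟩ - 0.9706|1⟩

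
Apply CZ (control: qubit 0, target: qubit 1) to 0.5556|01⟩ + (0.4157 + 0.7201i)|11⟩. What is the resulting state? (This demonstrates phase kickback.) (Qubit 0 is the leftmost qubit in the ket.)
0.5556|01⟩ + (-0.4157 - 0.7201i)|11⟩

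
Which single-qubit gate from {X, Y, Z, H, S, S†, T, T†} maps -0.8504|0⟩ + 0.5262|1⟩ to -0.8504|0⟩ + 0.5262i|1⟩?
S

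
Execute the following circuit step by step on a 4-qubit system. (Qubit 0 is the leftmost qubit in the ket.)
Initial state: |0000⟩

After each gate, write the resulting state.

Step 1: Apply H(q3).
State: 1/√2|0000⟩ + 1/√2|0001⟩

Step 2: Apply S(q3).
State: 1/√2|0000⟩ + (1/√2)i|0001⟩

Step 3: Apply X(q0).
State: 1/√2|1000⟩ + (1/√2)i|1001⟩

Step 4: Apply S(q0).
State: (1/√2)i|1000⟩ - 1/√2|1001⟩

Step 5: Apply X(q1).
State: (1/√2)i|1100⟩ - 1/√2|1101⟩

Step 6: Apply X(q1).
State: (1/√2)i|1000⟩ - 1/√2|1001⟩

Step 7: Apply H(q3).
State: (-1/2 + (1/2)i)|1000⟩ + (1/2 + (1/2)i)|1001⟩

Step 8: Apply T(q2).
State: (-1/2 + (1/2)i)|1000⟩ + (1/2 + (1/2)i)|1001⟩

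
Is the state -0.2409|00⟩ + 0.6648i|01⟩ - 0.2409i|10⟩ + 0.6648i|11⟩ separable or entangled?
Entangled

Writing the state as a|00⟩ + b|01⟩ + c|10⟩ + d|11⟩, it is a product state iff ad − bc = 0.
Here (a, b, c, d) = (-0.2409, 0.6648i, -0.2409i, 0.6648i): ad − bc = (-0.2409)(0.6648i) − (0.6648i)(-0.2409i) = (-0.1602 - 0.1602i) ≠ 0, so the state is entangled.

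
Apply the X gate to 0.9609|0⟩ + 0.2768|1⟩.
0.2768|0⟩ + 0.9609|1⟩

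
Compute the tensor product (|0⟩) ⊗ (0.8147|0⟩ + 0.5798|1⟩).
0.8147|00⟩ + 0.5798|01⟩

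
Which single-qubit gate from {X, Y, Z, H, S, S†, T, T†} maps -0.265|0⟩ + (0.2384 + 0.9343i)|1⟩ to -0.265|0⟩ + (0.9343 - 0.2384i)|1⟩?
S†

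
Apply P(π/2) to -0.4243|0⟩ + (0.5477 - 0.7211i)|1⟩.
-0.4243|0⟩ + (0.7211 + 0.5477i)|1⟩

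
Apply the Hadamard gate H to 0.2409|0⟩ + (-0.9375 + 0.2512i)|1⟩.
(-0.4926 + 0.1776i)|0⟩ + (0.8333 - 0.1776i)|1⟩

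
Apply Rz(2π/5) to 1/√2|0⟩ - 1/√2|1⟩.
(0.5721 - 0.4156i)|0⟩ + (-0.5721 - 0.4156i)|1⟩

Rz(2π/5) = [[e^(−iθ/2), 0], [0, e^(iθ/2)]] with e^(±iθ/2) = cos(θ/2) ± i·sin(θ/2); θ = 2π/5, cos(θ/2) ≈ 0.809017, sin(θ/2) ≈ 0.587785.
With a = amp(|0⟩) = 1/√2 and b = amp(|1⟩) = -1/√2:
new amp(|0⟩) = (0.809017 - 0.587785i)·a = (0.5721 - 0.4156i)
new amp(|1⟩) = (0.809017 + 0.587785i)·b = (-0.5721 - 0.4156i)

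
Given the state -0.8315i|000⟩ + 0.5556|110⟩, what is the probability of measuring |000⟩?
0.6914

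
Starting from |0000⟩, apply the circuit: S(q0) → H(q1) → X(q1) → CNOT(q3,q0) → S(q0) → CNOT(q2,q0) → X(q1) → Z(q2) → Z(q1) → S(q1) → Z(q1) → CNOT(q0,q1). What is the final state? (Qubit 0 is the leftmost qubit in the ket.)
1/√2|0000⟩ + (1/√2)i|0100⟩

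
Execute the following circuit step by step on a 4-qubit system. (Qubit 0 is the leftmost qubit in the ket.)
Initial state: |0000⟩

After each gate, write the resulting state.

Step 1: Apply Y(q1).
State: i|0100⟩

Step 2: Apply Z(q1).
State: -i|0100⟩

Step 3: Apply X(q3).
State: -i|0101⟩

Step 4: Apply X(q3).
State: -i|0100⟩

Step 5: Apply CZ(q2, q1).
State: -i|0100⟩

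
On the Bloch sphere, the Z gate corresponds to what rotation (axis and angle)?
Rotation by π around the z-axis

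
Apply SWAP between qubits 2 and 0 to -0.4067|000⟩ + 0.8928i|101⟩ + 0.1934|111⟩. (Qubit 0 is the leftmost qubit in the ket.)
-0.4067|000⟩ + 0.8928i|101⟩ + 0.1934|111⟩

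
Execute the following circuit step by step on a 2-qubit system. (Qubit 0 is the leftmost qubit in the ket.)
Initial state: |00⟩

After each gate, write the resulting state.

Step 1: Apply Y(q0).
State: i|10⟩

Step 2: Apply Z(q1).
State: i|10⟩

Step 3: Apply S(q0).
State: -|10⟩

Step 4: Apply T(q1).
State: -|10⟩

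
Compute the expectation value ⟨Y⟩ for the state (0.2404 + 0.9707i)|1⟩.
0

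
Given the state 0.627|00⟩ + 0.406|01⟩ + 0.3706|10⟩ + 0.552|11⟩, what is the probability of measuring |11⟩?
0.3047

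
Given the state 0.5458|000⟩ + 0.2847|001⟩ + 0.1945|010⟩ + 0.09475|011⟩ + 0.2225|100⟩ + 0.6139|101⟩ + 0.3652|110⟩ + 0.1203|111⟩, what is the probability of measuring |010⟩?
0.03783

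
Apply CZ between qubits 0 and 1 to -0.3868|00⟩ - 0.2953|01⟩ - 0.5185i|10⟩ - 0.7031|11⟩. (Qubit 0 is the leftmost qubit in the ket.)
-0.3868|00⟩ - 0.2953|01⟩ - 0.5185i|10⟩ + 0.7031|11⟩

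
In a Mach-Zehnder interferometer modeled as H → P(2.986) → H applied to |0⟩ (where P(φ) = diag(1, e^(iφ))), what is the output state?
(0.00604 + 0.07748i)|0⟩ + (0.994 - 0.07748i)|1⟩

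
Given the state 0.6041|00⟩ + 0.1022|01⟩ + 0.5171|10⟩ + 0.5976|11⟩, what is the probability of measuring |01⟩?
0.01044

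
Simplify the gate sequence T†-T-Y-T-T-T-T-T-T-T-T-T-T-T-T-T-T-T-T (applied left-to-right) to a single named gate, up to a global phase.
Y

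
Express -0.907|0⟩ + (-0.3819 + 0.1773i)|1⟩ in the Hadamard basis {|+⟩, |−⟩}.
(-0.9114 + 0.1254i)|+⟩ + (-0.3713 - 0.1254i)|−⟩

With |ψ⟩ = α|0⟩ + β|1⟩, the Hadamard-basis coefficients are ⟨+|ψ⟩ = (α + β)/√2 and ⟨−|ψ⟩ = (α − β)/√2.
Here α = -0.907, β = (-0.3819 + 0.1773i): (α + β)/√2 = (-0.9114 + 0.1254i), (α − β)/√2 = (-0.3713 - 0.1254i).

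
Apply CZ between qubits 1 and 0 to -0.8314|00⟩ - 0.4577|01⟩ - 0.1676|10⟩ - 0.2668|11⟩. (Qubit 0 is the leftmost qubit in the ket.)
-0.8314|00⟩ - 0.4577|01⟩ - 0.1676|10⟩ + 0.2668|11⟩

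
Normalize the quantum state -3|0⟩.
-|0⟩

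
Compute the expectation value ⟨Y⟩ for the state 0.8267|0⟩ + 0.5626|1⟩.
0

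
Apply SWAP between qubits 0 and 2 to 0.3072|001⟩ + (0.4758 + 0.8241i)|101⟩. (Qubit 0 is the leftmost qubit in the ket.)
0.3072|100⟩ + (0.4758 + 0.8241i)|101⟩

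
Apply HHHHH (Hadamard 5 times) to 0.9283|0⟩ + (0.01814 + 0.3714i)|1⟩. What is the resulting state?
(0.6692 + 0.2626i)|0⟩ + (0.6436 - 0.2626i)|1⟩

H² = I, so H^5 = H: a single Hadamard. With (a, b) = (0.9283, (0.01814 + 0.3714i)), H gives ((a + b)/√2, (a − b)/√2) = ((0.6692 + 0.2626i), (0.6436 - 0.2626i)).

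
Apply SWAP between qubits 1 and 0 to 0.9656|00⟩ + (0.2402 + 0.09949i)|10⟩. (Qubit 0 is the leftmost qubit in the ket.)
0.9656|00⟩ + (0.2402 + 0.09949i)|01⟩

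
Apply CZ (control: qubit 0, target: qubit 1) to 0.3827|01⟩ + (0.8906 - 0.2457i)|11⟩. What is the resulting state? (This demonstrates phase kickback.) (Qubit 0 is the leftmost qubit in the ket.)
0.3827|01⟩ + (-0.8906 + 0.2457i)|11⟩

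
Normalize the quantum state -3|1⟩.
-|1⟩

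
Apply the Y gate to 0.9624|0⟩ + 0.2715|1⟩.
-0.2715i|0⟩ + 0.9624i|1⟩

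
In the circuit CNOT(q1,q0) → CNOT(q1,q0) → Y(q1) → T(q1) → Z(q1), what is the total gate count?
5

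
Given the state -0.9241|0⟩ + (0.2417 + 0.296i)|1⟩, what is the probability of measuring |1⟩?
0.146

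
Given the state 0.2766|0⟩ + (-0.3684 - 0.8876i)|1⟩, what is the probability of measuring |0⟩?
0.07651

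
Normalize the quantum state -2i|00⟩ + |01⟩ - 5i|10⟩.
-0.3651i|00⟩ + 0.1826|01⟩ - 0.9129i|10⟩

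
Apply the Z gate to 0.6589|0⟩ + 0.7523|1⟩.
0.6589|0⟩ - 0.7523|1⟩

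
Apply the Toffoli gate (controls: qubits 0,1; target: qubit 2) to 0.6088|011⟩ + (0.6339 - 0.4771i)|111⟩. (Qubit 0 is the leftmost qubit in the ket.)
0.6088|011⟩ + (0.6339 - 0.4771i)|110⟩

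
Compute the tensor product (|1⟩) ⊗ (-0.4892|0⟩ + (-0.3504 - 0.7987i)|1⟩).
-0.4892|10⟩ + (-0.3504 - 0.7987i)|11⟩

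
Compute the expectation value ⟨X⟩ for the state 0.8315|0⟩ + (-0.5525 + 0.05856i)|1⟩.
-0.9188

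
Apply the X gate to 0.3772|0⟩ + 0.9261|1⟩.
0.9261|0⟩ + 0.3772|1⟩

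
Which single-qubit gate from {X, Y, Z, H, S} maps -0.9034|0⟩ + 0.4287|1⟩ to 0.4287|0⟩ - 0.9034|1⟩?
X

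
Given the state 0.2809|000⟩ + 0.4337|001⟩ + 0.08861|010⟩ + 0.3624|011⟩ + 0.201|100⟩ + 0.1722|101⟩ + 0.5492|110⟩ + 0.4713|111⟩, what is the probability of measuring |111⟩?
0.2221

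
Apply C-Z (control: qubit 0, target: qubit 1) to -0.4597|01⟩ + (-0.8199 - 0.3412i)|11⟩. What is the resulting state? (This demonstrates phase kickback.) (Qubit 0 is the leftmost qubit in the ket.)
-0.4597|01⟩ + (0.8199 + 0.3412i)|11⟩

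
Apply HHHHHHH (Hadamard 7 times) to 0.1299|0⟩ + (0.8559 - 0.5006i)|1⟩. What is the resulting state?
(0.6971 - 0.354i)|0⟩ + (-0.5134 + 0.354i)|1⟩

H² = I, so H^7 = H: a single Hadamard. With (a, b) = (0.1299, (0.8559 - 0.5006i)), H gives ((a + b)/√2, (a − b)/√2) = ((0.6971 - 0.354i), (-0.5134 + 0.354i)).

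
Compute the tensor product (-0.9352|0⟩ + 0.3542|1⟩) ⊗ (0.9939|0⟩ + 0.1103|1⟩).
-0.9295|00⟩ - 0.1032|01⟩ + 0.352|10⟩ + 0.03907|11⟩

amp(|b₁b₂…⟩) = product of the factor amplitudes for bits b₁, b₂, …; only kets whose every factor amplitude is nonzero survive.
|00⟩: (-0.9352)(0.9939) = -0.9295
|01⟩: (-0.9352)(0.1103) = -0.1032
|10⟩: (0.3542)(0.9939) = 0.352
|11⟩: (0.3542)(0.1103) = 0.03907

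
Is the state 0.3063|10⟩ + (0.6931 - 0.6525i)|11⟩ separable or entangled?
Separable

Writing the state as a|00⟩ + b|01⟩ + c|10⟩ + d|11⟩, it is a product state iff ad − bc = 0.
Here (a, b, c, d) = (0, 0, 0.3063, (0.6931 - 0.6525i)): ad − bc = (0)(0.6931 - 0.6525i) − (0)(0.3063) = 0, so the state is separable.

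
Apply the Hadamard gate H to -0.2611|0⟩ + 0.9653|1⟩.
0.4979|0⟩ - 0.8672|1⟩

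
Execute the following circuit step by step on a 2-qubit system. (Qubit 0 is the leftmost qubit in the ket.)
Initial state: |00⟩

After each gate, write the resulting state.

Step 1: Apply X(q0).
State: |10⟩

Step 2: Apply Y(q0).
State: -i|00⟩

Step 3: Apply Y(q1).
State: |01⟩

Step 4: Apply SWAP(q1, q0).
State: |10⟩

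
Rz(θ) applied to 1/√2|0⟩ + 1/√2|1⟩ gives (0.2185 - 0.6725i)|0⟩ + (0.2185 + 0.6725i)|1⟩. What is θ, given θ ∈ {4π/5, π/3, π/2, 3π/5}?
4π/5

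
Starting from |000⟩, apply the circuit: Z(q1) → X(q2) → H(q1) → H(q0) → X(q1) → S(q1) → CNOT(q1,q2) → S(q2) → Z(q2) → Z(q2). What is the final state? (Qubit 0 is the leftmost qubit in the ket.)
(1/2)i|001⟩ + (1/2)i|010⟩ + (1/2)i|101⟩ + (1/2)i|110⟩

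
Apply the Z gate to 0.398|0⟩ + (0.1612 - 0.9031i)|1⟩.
0.398|0⟩ + (-0.1612 + 0.9031i)|1⟩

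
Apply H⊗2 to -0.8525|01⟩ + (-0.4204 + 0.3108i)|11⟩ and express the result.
(-0.6365 + 0.1554i)|00⟩ + (0.6365 - 0.1554i)|01⟩ + (-0.2161 - 0.1554i)|10⟩ + (0.2161 + 0.1554i)|11⟩

H⊗2 gives amp(|y⟩) = (1/2) Σ_x (−1)^(x·y) amp(|x⟩), where x·y is the number of positions in which both x and y have a 1.
|00⟩: (-0.8525 + (-0.4204 + 0.3108i))/2 = (-0.6365 + 0.1554i)
|01⟩: (0.8525 - (-0.4204 + 0.3108i))/2 = (0.6365 - 0.1554i)
|10⟩: (-0.8525 - (-0.4204 + 0.3108i))/2 = (-0.2161 - 0.1554i)
|11⟩: (0.8525 + (-0.4204 + 0.3108i))/2 = (0.2161 + 0.1554i)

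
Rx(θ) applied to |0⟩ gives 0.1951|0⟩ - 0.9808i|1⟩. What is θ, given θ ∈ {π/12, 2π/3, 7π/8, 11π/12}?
7π/8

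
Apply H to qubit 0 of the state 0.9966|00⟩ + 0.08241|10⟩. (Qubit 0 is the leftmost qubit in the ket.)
0.763|00⟩ + 0.6464|10⟩

H on qubit 0 mixes each pair of kets that differ only in qubit 0: amplitudes (a, b) of (|…0…⟩, |…1…⟩) become ((a + b)/√2, (a − b)/√2). Kets absent from the input have amplitude 0.
(|00⟩, |10⟩): (a, b) = (0.9966, 0.08241) → (0.763, 0.6464)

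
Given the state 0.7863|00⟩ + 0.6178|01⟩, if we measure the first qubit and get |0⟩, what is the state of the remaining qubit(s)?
0.7863|0⟩ + 0.6178|1⟩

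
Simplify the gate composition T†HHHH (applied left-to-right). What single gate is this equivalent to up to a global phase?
T†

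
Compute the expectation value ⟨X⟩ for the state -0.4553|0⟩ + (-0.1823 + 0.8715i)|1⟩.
0.166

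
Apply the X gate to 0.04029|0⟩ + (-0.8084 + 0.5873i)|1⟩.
(-0.8084 + 0.5873i)|0⟩ + 0.04029|1⟩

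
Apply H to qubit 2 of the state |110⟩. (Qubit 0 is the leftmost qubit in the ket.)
1/√2|110⟩ + 1/√2|111⟩

H on qubit 2 mixes each pair of kets that differ only in qubit 2: amplitudes (a, b) of (|…0…⟩, |…1…⟩) become ((a + b)/√2, (a − b)/√2). Kets absent from the input have amplitude 0.
(|110⟩, |111⟩): (a, b) = (1, 0) → (1/√2, 1/√2)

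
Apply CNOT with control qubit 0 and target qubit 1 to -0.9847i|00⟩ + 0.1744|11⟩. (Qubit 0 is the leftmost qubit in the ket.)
-0.9847i|00⟩ + 0.1744|10⟩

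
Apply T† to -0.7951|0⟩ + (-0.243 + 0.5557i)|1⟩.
-0.7951|0⟩ + (0.2211 + 0.5648i)|1⟩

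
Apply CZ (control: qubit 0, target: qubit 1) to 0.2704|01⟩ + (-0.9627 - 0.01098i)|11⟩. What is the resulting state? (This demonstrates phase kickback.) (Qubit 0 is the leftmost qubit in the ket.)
0.2704|01⟩ + (0.9627 + 0.01098i)|11⟩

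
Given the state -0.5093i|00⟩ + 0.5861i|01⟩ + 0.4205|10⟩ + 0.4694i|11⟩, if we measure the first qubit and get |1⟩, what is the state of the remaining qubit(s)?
0.6672|0⟩ + 0.7448i|1⟩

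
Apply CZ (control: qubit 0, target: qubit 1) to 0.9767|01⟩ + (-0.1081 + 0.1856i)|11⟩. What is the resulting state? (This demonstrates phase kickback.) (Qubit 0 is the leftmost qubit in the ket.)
0.9767|01⟩ + (0.1081 - 0.1856i)|11⟩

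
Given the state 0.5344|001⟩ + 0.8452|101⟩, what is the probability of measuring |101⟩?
0.7144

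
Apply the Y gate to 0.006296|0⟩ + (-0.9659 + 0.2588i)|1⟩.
(0.2588 + 0.9659i)|0⟩ + 0.006296i|1⟩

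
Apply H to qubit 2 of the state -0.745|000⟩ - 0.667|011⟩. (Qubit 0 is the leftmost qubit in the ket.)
-0.5268|000⟩ - 0.5268|001⟩ - 0.4716|010⟩ + 0.4716|011⟩

H on qubit 2 mixes each pair of kets that differ only in qubit 2: amplitudes (a, b) of (|…0…⟩, |…1…⟩) become ((a + b)/√2, (a − b)/√2). Kets absent from the input have amplitude 0.
(|000⟩, |001⟩): (a, b) = (-0.745, 0) → (-0.5268, -0.5268)
(|010⟩, |011⟩): (a, b) = (0, -0.667) → (-0.4716, 0.4716)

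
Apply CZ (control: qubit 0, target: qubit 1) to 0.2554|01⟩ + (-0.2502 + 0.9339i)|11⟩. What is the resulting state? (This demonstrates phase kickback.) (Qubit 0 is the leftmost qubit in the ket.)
0.2554|01⟩ + (0.2502 - 0.9339i)|11⟩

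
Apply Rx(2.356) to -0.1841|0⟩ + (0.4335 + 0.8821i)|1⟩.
(0.7445 - 0.4005i)|0⟩ + (0.1659 + 0.5077i)|1⟩

Rx(2.356) = [[cos(θ/2), −i·sin(θ/2)], [−i·sin(θ/2), cos(θ/2)]]; θ = 2.356, cos(θ/2) ≈ 0.382773, sin(θ/2) ≈ 0.923842.
With a = amp(|0⟩) = -0.1841 and b = amp(|1⟩) = (0.4335 + 0.8821i):
new amp(|0⟩) = (0.382773)·a + (-0.923842i)·b = (0.7445 - 0.4005i)
new amp(|1⟩) = (-0.923842i)·a + (0.382773)·b = (0.1659 + 0.5077i)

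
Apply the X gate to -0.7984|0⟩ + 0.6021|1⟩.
0.6021|0⟩ - 0.7984|1⟩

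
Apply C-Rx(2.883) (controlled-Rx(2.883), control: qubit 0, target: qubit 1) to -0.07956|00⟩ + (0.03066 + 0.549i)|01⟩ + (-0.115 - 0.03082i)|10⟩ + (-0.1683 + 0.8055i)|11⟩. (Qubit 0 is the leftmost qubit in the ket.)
-0.07956|00⟩ + (0.03066 + 0.549i)|01⟩ + (0.7839 + 0.1629i)|10⟩ + (-0.05226 + 0.2179i)|11⟩

C-Rx(2.883) leaves the control-|0⟩ kets |00⟩, |01⟩ unchanged and applies Rx(2.883) to qubit 1 on the control-|1⟩ pair (|10⟩, |11⟩).
Rx(2.883) = [[cos(θ/2), −i·sin(θ/2)], [−i·sin(θ/2), cos(θ/2)]]; θ = 2.883, cos(θ/2) ≈ 0.128936, sin(θ/2) ≈ 0.991653.
With a = amp(|10⟩) = (-0.115 - 0.03082i) and b = amp(|11⟩) = (-0.1683 + 0.8055i):
new amp(|10⟩) = (0.128936)·a + (-0.991653i)·b = (0.7839 + 0.1629i)
new amp(|11⟩) = (-0.991653i)·a + (0.128936)·b = (-0.05226 + 0.2179i)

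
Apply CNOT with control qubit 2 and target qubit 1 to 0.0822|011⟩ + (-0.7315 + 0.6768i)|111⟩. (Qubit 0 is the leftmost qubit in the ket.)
0.0822|001⟩ + (-0.7315 + 0.6768i)|101⟩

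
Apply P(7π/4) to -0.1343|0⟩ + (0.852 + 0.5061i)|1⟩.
-0.1343|0⟩ + (0.9603 - 0.2446i)|1⟩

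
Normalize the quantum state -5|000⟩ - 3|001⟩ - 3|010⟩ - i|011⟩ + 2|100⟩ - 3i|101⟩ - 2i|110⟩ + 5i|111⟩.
-0.5392|000⟩ - 0.3235|001⟩ - 0.3235|010⟩ - 0.1078i|011⟩ + 0.2157|100⟩ - 0.3235i|101⟩ - 0.2157i|110⟩ + 0.5392i|111⟩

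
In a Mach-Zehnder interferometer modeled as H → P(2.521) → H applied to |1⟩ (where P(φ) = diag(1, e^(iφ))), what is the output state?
(0.9068 - 0.2908i)|0⟩ + (0.09323 + 0.2908i)|1⟩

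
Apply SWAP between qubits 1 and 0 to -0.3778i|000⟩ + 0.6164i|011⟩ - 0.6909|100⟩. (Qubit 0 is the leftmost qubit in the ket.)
-0.3778i|000⟩ - 0.6909|010⟩ + 0.6164i|101⟩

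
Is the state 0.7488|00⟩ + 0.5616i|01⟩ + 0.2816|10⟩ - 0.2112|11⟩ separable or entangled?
Entangled

Writing the state as a|00⟩ + b|01⟩ + c|10⟩ + d|11⟩, it is a product state iff ad − bc = 0.
Here (a, b, c, d) = (0.7488, 0.5616i, 0.2816, -0.2112): ad − bc = (0.7488)(-0.2112) − (0.5616i)(0.2816) = (-0.1581 - 0.1581i) ≠ 0, so the state is entangled.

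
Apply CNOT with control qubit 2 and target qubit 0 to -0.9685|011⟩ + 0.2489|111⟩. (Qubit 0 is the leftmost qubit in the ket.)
0.2489|011⟩ - 0.9685|111⟩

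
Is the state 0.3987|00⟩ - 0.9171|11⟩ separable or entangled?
Entangled

Writing the state as a|00⟩ + b|01⟩ + c|10⟩ + d|11⟩, it is a product state iff ad − bc = 0.
Here (a, b, c, d) = (0.3987, 0, 0, -0.9171): ad − bc = (0.3987)(-0.9171) − (0)(0) = -0.3656 ≠ 0, so the state is entangled.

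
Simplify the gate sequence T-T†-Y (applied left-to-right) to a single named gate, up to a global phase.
Y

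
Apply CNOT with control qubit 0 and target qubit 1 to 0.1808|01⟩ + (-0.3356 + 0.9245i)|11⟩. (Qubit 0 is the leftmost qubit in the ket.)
0.1808|01⟩ + (-0.3356 + 0.9245i)|10⟩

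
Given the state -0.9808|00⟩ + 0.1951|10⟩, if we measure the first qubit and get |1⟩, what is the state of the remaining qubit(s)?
|0⟩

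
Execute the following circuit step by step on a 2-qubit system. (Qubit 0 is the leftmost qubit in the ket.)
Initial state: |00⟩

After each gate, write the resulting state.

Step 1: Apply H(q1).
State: 1/√2|00⟩ + 1/√2|01⟩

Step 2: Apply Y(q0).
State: (1/√2)i|10⟩ + (1/√2)i|11⟩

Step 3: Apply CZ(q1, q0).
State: (1/√2)i|10⟩ - (1/√2)i|11⟩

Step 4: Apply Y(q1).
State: -1/√2|10⟩ - 1/√2|11⟩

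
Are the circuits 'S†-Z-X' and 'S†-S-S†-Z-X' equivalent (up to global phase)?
Yes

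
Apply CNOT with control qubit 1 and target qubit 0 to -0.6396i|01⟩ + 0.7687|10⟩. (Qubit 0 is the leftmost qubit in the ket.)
0.7687|10⟩ - 0.6396i|11⟩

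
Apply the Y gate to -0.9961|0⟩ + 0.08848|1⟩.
-0.08848i|0⟩ - 0.9961i|1⟩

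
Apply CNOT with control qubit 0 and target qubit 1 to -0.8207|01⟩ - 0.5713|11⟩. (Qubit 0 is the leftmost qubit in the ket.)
-0.8207|01⟩ - 0.5713|10⟩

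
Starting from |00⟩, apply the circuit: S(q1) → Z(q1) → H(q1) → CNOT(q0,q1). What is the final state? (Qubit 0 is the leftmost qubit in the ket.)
1/√2|00⟩ + 1/√2|01⟩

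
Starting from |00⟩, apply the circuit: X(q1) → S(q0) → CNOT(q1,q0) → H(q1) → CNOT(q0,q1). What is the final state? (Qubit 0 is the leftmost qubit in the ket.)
-1/√2|10⟩ + 1/√2|11⟩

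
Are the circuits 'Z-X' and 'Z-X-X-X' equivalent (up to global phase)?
Yes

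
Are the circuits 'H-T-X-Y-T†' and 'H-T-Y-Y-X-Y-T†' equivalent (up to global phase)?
Yes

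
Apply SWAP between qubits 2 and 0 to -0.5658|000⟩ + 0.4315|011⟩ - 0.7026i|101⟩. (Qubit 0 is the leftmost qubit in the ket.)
-0.5658|000⟩ - 0.7026i|101⟩ + 0.4315|110⟩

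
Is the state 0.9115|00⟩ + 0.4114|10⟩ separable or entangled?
Separable

Writing the state as a|00⟩ + b|01⟩ + c|10⟩ + d|11⟩, it is a product state iff ad − bc = 0.
Here (a, b, c, d) = (0.9115, 0, 0.4114, 0): ad − bc = (0.9115)(0) − (0)(0.4114) = 0, so the state is separable.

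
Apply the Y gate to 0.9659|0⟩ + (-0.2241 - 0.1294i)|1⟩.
(-0.1294 + 0.2241i)|0⟩ + 0.9659i|1⟩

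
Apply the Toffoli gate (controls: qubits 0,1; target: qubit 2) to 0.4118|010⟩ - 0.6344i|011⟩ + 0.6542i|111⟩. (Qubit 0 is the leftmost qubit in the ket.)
0.4118|010⟩ - 0.6344i|011⟩ + 0.6542i|110⟩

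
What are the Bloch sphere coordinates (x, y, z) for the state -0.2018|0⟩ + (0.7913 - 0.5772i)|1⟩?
(-0.3194, 0.233, -0.9186)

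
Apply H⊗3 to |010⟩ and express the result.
1/√8|000⟩ + 1/√8|001⟩ - 1/√8|010⟩ - 1/√8|011⟩ + 1/√8|100⟩ + 1/√8|101⟩ - 1/√8|110⟩ - 1/√8|111⟩

H⊗3 gives amp(|y⟩) = (1/2√2) Σ_x (−1)^(x·y) amp(|x⟩), where x·y is the number of positions in which both x and y have a 1.
|000⟩: (1)/(2√2) = 1/√8
|001⟩: (1)/(2√2) = 1/√8
|010⟩: (-1)/(2√2) = -1/√8
|011⟩: (-1)/(2√2) = -1/√8
|100⟩: (1)/(2√2) = 1/√8
|101⟩: (1)/(2√2) = 1/√8
|110⟩: (-1)/(2√2) = -1/√8
|111⟩: (-1)/(2√2) = -1/√8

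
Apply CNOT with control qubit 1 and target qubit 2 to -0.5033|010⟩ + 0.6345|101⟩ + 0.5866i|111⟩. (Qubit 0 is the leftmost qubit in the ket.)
-0.5033|011⟩ + 0.6345|101⟩ + 0.5866i|110⟩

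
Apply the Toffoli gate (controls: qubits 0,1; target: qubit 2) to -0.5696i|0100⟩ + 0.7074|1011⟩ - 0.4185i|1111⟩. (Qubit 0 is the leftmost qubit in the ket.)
-0.5696i|0100⟩ + 0.7074|1011⟩ - 0.4185i|1101⟩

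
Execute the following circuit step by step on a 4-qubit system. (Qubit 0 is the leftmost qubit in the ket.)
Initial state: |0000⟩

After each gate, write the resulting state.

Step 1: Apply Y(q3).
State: i|0001⟩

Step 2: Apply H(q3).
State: (1/√2)i|0000⟩ - (1/√2)i|0001⟩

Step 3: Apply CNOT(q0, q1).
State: (1/√2)i|0000⟩ - (1/√2)i|0001⟩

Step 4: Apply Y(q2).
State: -1/√2|0010⟩ + 1/√2|0011⟩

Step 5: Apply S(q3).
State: -1/√2|0010⟩ + (1/√2)i|0011⟩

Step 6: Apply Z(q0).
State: -1/√2|0010⟩ + (1/√2)i|0011⟩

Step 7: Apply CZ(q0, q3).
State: -1/√2|0010⟩ + (1/√2)i|0011⟩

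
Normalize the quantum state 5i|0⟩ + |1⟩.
0.9806i|0⟩ + 0.1961|1⟩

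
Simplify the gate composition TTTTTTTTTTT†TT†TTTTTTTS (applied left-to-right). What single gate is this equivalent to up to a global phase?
S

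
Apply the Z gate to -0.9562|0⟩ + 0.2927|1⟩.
-0.9562|0⟩ - 0.2927|1⟩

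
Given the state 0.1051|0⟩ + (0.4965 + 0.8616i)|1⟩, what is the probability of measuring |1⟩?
0.9889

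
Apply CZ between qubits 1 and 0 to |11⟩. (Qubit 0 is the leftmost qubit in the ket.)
-|11⟩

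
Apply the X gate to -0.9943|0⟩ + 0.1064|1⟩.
0.1064|0⟩ - 0.9943|1⟩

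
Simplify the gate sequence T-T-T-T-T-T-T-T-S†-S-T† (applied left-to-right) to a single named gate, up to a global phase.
T†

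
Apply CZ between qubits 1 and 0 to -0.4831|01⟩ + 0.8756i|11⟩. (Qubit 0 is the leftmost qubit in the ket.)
-0.4831|01⟩ - 0.8756i|11⟩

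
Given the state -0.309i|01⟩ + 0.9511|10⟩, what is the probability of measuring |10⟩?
0.9046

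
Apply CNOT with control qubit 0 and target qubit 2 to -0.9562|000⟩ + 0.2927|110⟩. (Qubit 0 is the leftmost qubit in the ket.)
-0.9562|000⟩ + 0.2927|111⟩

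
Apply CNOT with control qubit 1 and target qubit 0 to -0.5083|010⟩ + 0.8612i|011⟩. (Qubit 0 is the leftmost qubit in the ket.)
-0.5083|110⟩ + 0.8612i|111⟩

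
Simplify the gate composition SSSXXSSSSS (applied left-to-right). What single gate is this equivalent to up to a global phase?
I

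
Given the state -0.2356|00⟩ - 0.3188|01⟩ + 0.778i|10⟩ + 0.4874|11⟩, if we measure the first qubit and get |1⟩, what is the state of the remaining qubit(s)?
0.8474i|0⟩ + 0.5309|1⟩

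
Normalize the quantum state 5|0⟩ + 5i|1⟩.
1/√2|0⟩ + (1/√2)i|1⟩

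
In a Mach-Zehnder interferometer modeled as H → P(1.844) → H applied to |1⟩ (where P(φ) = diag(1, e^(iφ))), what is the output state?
(0.6349 - 0.4815i)|0⟩ + (0.3651 + 0.4815i)|1⟩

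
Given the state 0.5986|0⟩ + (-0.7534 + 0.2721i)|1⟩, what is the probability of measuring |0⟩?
0.3583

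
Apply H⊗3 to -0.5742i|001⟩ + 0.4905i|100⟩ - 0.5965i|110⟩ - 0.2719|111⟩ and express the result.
(-0.09613 - 0.2405i)|000⟩ + (0.09613 + 0.1655i)|001⟩ + (0.09613 + 0.1813i)|010⟩ + (-0.09613 + 0.5873i)|011⟩ + (0.09613 - 0.1655i)|100⟩ + (-0.09613 + 0.2405i)|101⟩ + (-0.09613 - 0.5873i)|110⟩ + (0.09613 - 0.1813i)|111⟩

H⊗3 gives amp(|y⟩) = (1/2√2) Σ_x (−1)^(x·y) amp(|x⟩), where x·y is the number of positions in which both x and y have a 1.
|000⟩: (-0.5742i + 0.4905i - 0.5965i - 0.2719)/(2√2) = (-0.09613 - 0.2405i)
|001⟩: (0.5742i + 0.4905i - 0.5965i + 0.2719)/(2√2) = (0.09613 + 0.1655i)
|010⟩: (-0.5742i + 0.4905i + 0.5965i + 0.2719)/(2√2) = (0.09613 + 0.1813i)
|011⟩: (0.5742i + 0.4905i + 0.5965i - 0.2719)/(2√2) = (-0.09613 + 0.5873i)
|100⟩: (-0.5742i - 0.4905i + 0.5965i + 0.2719)/(2√2) = (0.09613 - 0.1655i)
|101⟩: (0.5742i - 0.4905i + 0.5965i - 0.2719)/(2√2) = (-0.09613 + 0.2405i)
|110⟩: (-0.5742i - 0.4905i - 0.5965i - 0.2719)/(2√2) = (-0.09613 - 0.5873i)
|111⟩: (0.5742i - 0.4905i - 0.5965i + 0.2719)/(2√2) = (0.09613 - 0.1813i)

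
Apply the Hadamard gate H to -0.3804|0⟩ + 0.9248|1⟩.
0.3849|0⟩ - 0.9229|1⟩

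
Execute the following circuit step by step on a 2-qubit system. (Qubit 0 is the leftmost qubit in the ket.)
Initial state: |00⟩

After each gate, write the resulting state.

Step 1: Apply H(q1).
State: 1/√2|00⟩ + 1/√2|01⟩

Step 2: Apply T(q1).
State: 1/√2|00⟩ + (1/2 + (1/2)i)|01⟩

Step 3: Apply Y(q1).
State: (1/2 - (1/2)i)|00⟩ + (1/√2)i|01⟩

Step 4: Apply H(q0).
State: (1/√8 - (1/√8)i)|00⟩ + (1/2)i|01⟩ + (1/√8 - (1/√8)i)|10⟩ + (1/2)i|11⟩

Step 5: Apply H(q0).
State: (1/2 - (1/2)i)|00⟩ + (1/√2)i|01⟩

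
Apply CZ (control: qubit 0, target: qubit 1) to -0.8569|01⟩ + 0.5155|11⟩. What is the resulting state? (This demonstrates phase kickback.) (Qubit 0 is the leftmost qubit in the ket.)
-0.8569|01⟩ - 0.5155|11⟩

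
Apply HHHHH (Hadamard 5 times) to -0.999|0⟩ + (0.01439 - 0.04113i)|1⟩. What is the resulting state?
(-0.6962 - 0.02908i)|0⟩ + (-0.7166 + 0.02908i)|1⟩

H² = I, so H^5 = H: a single Hadamard. With (a, b) = (-0.999, (0.01439 - 0.04113i)), H gives ((a + b)/√2, (a − b)/√2) = ((-0.6962 - 0.02908i), (-0.7166 + 0.02908i)).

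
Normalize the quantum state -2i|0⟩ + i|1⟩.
-0.8944i|0⟩ + (1/√5)i|1⟩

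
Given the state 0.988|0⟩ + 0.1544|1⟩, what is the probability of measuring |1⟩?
0.02384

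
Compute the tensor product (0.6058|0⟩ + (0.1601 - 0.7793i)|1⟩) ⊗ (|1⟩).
0.6058|01⟩ + (0.1601 - 0.7793i)|11⟩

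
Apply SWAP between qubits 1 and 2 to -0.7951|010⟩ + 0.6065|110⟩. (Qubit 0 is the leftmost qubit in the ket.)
-0.7951|001⟩ + 0.6065|101⟩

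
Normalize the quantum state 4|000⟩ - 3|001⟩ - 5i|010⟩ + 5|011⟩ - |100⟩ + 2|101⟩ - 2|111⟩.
0.4364|000⟩ - 0.3273|001⟩ - 0.5455i|010⟩ + 0.5455|011⟩ - 0.1091|100⟩ + 0.2182|101⟩ - 0.2182|111⟩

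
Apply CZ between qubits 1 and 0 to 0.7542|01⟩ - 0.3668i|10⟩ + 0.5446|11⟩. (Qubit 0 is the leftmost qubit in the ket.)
0.7542|01⟩ - 0.3668i|10⟩ - 0.5446|11⟩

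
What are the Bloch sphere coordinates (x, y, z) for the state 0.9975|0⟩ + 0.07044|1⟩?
(0.1405, 0, 0.99)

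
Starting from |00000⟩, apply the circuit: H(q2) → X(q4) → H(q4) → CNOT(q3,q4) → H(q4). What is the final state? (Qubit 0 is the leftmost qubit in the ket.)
1/√2|00001⟩ + 1/√2|00101⟩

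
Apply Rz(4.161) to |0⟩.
(-0.4879 - 0.8729i)|0⟩

Rz(4.161) = [[e^(−iθ/2), 0], [0, e^(iθ/2)]] with e^(±iθ/2) = cos(θ/2) ± i·sin(θ/2); θ = 4.161, cos(θ/2) ≈ -0.487919, sin(θ/2) ≈ 0.872889.
With a = amp(|0⟩) = 1 and b = amp(|1⟩) = 0:
new amp(|0⟩) = (-0.487919 - 0.872889i)·a = (-0.4879 - 0.8729i)
new amp(|1⟩) = (-0.487919 + 0.872889i)·b = 0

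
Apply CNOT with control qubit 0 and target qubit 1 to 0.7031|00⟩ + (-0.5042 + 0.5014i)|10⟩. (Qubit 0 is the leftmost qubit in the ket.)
0.7031|00⟩ + (-0.5042 + 0.5014i)|11⟩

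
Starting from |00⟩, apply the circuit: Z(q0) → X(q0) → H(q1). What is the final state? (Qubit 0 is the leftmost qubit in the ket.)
1/√2|10⟩ + 1/√2|11⟩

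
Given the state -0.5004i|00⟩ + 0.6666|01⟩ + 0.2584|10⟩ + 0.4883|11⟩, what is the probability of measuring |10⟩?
0.06677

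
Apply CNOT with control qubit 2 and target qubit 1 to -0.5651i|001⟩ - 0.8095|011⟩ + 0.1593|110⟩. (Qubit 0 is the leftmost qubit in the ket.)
-0.8095|001⟩ - 0.5651i|011⟩ + 0.1593|110⟩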